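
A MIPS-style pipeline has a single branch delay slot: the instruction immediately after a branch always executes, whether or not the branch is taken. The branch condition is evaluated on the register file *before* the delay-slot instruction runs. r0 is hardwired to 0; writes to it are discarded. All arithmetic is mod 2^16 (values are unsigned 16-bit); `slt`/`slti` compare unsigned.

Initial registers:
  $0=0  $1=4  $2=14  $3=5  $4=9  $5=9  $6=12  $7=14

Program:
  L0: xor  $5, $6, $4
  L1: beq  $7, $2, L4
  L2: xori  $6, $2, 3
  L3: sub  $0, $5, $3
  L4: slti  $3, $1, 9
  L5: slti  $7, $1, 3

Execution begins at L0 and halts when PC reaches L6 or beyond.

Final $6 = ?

13

  step pc=0: xor  $5, $6, $4  regs=(0,4,14,5,9,5,12,14)
  step pc=1: beq  $7, $2, L4  cond=T  regs=(0,4,14,5,9,5,12,14)
  step pc=2: xori  $6, $2, 3  regs=(0,4,14,5,9,5,13,14)
  step pc=4: slti  $3, $1, 9  regs=(0,4,14,1,9,5,13,14)
  step pc=5: slti  $7, $1, 3  regs=(0,4,14,1,9,5,13,0)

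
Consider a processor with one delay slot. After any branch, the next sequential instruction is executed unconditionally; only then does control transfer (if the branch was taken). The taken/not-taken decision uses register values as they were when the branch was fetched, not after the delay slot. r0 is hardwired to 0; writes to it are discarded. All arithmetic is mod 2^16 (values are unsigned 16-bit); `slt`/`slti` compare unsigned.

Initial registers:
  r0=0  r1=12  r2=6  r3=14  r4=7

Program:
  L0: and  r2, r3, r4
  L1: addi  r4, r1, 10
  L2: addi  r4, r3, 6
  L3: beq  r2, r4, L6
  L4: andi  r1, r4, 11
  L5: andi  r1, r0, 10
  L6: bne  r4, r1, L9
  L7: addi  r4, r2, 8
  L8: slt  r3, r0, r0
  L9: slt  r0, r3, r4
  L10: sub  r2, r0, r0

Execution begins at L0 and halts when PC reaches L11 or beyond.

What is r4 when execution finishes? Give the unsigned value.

  step pc=0: and  r2, r3, r4  regs=(0,12,6,14,7)
  step pc=1: addi  r4, r1, 10  regs=(0,12,6,14,22)
  step pc=2: addi  r4, r3, 6  regs=(0,12,6,14,20)
  step pc=3: beq  r2, r4, L6  cond=F  regs=(0,12,6,14,20)
  step pc=4: andi  r1, r4, 11  regs=(0,0,6,14,20)
  step pc=5: andi  r1, r0, 10  regs=(0,0,6,14,20)
  step pc=6: bne  r4, r1, L9  cond=T  regs=(0,0,6,14,20)
  step pc=7: addi  r4, r2, 8  regs=(0,0,6,14,14)
  step pc=9: slt  r0, r3, r4  regs=(0,0,6,14,14)
  step pc=10: sub  r2, r0, r0  regs=(0,0,0,14,14)

14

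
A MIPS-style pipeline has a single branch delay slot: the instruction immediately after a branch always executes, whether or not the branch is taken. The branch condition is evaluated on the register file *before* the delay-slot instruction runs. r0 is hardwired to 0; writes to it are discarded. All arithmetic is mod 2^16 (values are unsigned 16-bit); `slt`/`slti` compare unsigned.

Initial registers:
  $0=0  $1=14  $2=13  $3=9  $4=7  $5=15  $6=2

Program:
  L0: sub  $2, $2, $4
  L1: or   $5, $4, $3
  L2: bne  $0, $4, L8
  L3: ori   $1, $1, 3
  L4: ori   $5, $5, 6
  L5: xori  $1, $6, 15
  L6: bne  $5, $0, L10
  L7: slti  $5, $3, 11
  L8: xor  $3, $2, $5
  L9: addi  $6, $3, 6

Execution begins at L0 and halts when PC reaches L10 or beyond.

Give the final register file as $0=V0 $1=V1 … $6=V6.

$0=0 $1=15 $2=6 $3=9 $4=7 $5=15 $6=15

  step pc=0: sub  $2, $2, $4  regs=(0,14,6,9,7,15,2)
  step pc=1: or   $5, $4, $3  regs=(0,14,6,9,7,15,2)
  step pc=2: bne  $0, $4, L8  cond=T  regs=(0,14,6,9,7,15,2)
  step pc=3: ori   $1, $1, 3  regs=(0,15,6,9,7,15,2)
  step pc=8: xor  $3, $2, $5  regs=(0,15,6,9,7,15,2)
  step pc=9: addi  $6, $3, 6  regs=(0,15,6,9,7,15,15)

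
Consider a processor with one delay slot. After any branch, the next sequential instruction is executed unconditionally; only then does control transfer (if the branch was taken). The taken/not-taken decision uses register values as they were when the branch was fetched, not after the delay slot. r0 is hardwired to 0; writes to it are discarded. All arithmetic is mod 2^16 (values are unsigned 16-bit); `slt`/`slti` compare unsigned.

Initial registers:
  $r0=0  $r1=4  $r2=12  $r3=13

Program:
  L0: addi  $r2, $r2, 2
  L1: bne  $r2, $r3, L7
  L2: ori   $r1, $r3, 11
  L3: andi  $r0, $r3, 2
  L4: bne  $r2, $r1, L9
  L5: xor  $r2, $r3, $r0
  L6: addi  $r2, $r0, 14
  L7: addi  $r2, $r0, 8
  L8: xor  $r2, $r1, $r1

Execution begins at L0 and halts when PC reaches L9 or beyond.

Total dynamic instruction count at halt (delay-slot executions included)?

[0] addi  $r2, $r2, 2  →  {$r0:0, $r1:4, $r2:14, $r3:13}
[1] bne  $r2, $r3, L7  →  {$r0:0, $r1:4, $r2:14, $r3:13}  ⟨branch taken⟩
[2] ori   $r1, $r3, 11  →  {$r0:0, $r1:15, $r2:14, $r3:13}
[7] addi  $r2, $r0, 8  →  {$r0:0, $r1:15, $r2:8, $r3:13}
[8] xor  $r2, $r1, $r1  →  {$r0:0, $r1:15, $r2:0, $r3:13}

5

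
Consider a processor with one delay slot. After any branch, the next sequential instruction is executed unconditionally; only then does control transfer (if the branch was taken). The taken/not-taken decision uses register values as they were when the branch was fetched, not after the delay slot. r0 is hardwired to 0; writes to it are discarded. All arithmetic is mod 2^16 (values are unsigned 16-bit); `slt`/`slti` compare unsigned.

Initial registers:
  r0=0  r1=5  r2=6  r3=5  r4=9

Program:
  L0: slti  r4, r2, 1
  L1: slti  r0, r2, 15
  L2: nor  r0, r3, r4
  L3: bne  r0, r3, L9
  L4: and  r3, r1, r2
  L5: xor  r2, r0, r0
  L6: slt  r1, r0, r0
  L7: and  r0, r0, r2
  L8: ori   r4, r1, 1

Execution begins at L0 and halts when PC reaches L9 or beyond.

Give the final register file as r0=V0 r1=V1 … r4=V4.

r0=0 r1=5 r2=6 r3=4 r4=0

  step pc=0: slti  r4, r2, 1  regs=(0,5,6,5,0)
  step pc=1: slti  r0, r2, 15  regs=(0,5,6,5,0)
  step pc=2: nor  r0, r3, r4  regs=(0,5,6,5,0)
  step pc=3: bne  r0, r3, L9  cond=T  regs=(0,5,6,5,0)
  step pc=4: and  r3, r1, r2  regs=(0,5,6,4,0)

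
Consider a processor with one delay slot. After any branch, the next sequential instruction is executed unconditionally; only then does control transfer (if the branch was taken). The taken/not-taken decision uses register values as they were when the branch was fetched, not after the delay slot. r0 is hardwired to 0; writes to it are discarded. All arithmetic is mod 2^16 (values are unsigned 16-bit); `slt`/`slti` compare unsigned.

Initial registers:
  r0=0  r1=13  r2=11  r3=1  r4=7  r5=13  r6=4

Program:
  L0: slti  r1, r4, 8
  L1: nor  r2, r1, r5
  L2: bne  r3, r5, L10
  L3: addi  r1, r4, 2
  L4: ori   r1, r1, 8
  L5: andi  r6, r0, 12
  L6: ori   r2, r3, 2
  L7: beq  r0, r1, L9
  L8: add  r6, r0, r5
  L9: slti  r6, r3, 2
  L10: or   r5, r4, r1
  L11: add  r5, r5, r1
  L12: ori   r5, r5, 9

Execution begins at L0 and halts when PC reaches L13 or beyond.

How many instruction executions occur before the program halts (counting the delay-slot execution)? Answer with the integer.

7

  step pc=0: slti  r1, r4, 8  regs=(0,1,11,1,7,13,4)
  step pc=1: nor  r2, r1, r5  regs=(0,1,65522,1,7,13,4)
  step pc=2: bne  r3, r5, L10  cond=T  regs=(0,1,65522,1,7,13,4)
  step pc=3: addi  r1, r4, 2  regs=(0,9,65522,1,7,13,4)
  step pc=10: or   r5, r4, r1  regs=(0,9,65522,1,7,15,4)
  step pc=11: add  r5, r5, r1  regs=(0,9,65522,1,7,24,4)
  step pc=12: ori   r5, r5, 9  regs=(0,9,65522,1,7,25,4)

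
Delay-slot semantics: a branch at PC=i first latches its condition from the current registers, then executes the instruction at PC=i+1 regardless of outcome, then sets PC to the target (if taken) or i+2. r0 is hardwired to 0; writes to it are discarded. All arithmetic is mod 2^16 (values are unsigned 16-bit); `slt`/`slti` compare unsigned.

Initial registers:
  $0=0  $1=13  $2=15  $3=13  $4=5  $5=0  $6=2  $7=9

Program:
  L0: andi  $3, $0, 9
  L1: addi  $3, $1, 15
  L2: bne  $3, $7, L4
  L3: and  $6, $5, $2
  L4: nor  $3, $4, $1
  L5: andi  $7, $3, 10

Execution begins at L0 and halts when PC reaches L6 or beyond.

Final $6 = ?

0

  step pc=0: andi  $3, $0, 9  regs=(0,13,15,0,5,0,2,9)
  step pc=1: addi  $3, $1, 15  regs=(0,13,15,28,5,0,2,9)
  step pc=2: bne  $3, $7, L4  cond=T  regs=(0,13,15,28,5,0,2,9)
  step pc=3: and  $6, $5, $2  regs=(0,13,15,28,5,0,0,9)
  step pc=4: nor  $3, $4, $1  regs=(0,13,15,65522,5,0,0,9)
  step pc=5: andi  $7, $3, 10  regs=(0,13,15,65522,5,0,0,2)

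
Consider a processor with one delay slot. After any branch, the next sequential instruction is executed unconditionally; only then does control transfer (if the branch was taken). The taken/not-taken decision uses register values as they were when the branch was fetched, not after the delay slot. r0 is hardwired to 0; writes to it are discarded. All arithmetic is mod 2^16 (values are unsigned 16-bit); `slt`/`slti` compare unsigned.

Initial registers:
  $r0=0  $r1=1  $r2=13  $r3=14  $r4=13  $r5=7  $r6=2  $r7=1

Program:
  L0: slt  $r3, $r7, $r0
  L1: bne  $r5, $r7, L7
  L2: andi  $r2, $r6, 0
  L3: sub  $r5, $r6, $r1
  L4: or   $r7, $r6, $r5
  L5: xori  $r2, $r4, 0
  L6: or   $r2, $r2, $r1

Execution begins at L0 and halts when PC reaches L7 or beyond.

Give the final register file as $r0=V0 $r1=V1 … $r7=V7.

$r0=0 $r1=1 $r2=0 $r3=0 $r4=13 $r5=7 $r6=2 $r7=1

[0] slt  $r3, $r7, $r0  →  {$r0:0, $r1:1, $r2:13, $r3:0, $r4:13, $r5:7, $r6:2, $r7:1}
[1] bne  $r5, $r7, L7  →  {$r0:0, $r1:1, $r2:13, $r3:0, $r4:13, $r5:7, $r6:2, $r7:1}  ⟨branch taken⟩
[2] andi  $r2, $r6, 0  →  {$r0:0, $r1:1, $r2:0, $r3:0, $r4:13, $r5:7, $r6:2, $r7:1}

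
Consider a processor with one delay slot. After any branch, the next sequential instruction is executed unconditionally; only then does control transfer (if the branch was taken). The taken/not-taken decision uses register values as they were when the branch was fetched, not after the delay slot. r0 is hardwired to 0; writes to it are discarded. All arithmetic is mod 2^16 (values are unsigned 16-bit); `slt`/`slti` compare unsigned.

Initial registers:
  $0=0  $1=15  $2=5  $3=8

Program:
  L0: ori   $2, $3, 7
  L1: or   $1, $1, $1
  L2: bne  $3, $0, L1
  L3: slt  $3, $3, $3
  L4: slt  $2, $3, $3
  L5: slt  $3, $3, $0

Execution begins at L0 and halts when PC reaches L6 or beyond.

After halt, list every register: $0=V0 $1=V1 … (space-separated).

PC=0  ori   $2, $3, 7        | $0=0 $1=15 $2=15 $3=8
PC=1  or   $1, $1, $1        | $0=0 $1=15 $2=15 $3=8
PC=2  bne  $3, $0, L1        | $0=0 $1=15 $2=15 $3=8  [TAKEN]
PC=3  slt  $3, $3, $3        | $0=0 $1=15 $2=15 $3=0
PC=1  or   $1, $1, $1        | $0=0 $1=15 $2=15 $3=0
PC=2  bne  $3, $0, L1        | $0=0 $1=15 $2=15 $3=0  [not taken]
PC=3  slt  $3, $3, $3        | $0=0 $1=15 $2=15 $3=0
PC=4  slt  $2, $3, $3        | $0=0 $1=15 $2=0 $3=0
PC=5  slt  $3, $3, $0        | $0=0 $1=15 $2=0 $3=0

$0=0 $1=15 $2=0 $3=0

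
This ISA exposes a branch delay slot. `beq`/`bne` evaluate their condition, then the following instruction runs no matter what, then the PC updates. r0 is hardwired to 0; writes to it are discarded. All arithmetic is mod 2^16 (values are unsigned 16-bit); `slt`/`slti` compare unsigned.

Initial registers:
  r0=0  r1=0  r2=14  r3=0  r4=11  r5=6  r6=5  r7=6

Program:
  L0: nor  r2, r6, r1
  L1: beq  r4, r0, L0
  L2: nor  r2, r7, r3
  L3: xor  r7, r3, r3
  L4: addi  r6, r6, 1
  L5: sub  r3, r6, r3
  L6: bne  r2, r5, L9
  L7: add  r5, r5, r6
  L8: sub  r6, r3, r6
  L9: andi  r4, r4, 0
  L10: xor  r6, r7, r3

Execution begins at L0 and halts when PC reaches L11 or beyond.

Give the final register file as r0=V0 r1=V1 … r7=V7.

r0=0 r1=0 r2=65529 r3=6 r4=0 r5=12 r6=6 r7=0

[0] nor  r2, r6, r1  →  {r0:0, r1:0, r2:65530, r3:0, r4:11, r5:6, r6:5, r7:6}
[1] beq  r4, r0, L0  →  {r0:0, r1:0, r2:65530, r3:0, r4:11, r5:6, r6:5, r7:6}  ⟨branch fallthrough⟩
[2] nor  r2, r7, r3  →  {r0:0, r1:0, r2:65529, r3:0, r4:11, r5:6, r6:5, r7:6}
[3] xor  r7, r3, r3  →  {r0:0, r1:0, r2:65529, r3:0, r4:11, r5:6, r6:5, r7:0}
[4] addi  r6, r6, 1  →  {r0:0, r1:0, r2:65529, r3:0, r4:11, r5:6, r6:6, r7:0}
[5] sub  r3, r6, r3  →  {r0:0, r1:0, r2:65529, r3:6, r4:11, r5:6, r6:6, r7:0}
[6] bne  r2, r5, L9  →  {r0:0, r1:0, r2:65529, r3:6, r4:11, r5:6, r6:6, r7:0}  ⟨branch taken⟩
[7] add  r5, r5, r6  →  {r0:0, r1:0, r2:65529, r3:6, r4:11, r5:12, r6:6, r7:0}
[9] andi  r4, r4, 0  →  {r0:0, r1:0, r2:65529, r3:6, r4:0, r5:12, r6:6, r7:0}
[10] xor  r6, r7, r3  →  {r0:0, r1:0, r2:65529, r3:6, r4:0, r5:12, r6:6, r7:0}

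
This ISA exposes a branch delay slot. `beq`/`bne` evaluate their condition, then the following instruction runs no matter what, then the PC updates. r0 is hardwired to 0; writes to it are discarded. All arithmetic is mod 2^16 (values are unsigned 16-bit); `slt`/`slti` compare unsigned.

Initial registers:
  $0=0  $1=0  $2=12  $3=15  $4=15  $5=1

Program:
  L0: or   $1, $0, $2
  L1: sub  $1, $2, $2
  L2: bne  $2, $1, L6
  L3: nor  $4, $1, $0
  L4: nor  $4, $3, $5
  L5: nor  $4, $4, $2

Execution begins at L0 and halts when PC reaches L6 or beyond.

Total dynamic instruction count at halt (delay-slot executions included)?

  step pc=0: or   $1, $0, $2  regs=(0,12,12,15,15,1)
  step pc=1: sub  $1, $2, $2  regs=(0,0,12,15,15,1)
  step pc=2: bne  $2, $1, L6  cond=T  regs=(0,0,12,15,15,1)
  step pc=3: nor  $4, $1, $0  regs=(0,0,12,15,65535,1)

4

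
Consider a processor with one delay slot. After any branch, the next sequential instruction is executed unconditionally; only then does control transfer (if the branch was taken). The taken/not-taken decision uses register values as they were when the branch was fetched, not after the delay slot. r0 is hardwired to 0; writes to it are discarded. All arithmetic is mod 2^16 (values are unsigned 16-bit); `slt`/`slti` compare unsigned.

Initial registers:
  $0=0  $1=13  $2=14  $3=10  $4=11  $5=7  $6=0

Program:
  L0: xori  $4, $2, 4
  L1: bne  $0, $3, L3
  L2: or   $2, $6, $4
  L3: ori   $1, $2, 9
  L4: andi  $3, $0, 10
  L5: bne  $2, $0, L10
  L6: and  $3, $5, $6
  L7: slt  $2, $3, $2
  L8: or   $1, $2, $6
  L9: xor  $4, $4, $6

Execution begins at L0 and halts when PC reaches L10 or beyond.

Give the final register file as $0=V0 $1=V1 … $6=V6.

  step pc=0: xori  $4, $2, 4  regs=(0,13,14,10,10,7,0)
  step pc=1: bne  $0, $3, L3  cond=T  regs=(0,13,14,10,10,7,0)
  step pc=2: or   $2, $6, $4  regs=(0,13,10,10,10,7,0)
  step pc=3: ori   $1, $2, 9  regs=(0,11,10,10,10,7,0)
  step pc=4: andi  $3, $0, 10  regs=(0,11,10,0,10,7,0)
  step pc=5: bne  $2, $0, L10  cond=T  regs=(0,11,10,0,10,7,0)
  step pc=6: and  $3, $5, $6  regs=(0,11,10,0,10,7,0)

$0=0 $1=11 $2=10 $3=0 $4=10 $5=7 $6=0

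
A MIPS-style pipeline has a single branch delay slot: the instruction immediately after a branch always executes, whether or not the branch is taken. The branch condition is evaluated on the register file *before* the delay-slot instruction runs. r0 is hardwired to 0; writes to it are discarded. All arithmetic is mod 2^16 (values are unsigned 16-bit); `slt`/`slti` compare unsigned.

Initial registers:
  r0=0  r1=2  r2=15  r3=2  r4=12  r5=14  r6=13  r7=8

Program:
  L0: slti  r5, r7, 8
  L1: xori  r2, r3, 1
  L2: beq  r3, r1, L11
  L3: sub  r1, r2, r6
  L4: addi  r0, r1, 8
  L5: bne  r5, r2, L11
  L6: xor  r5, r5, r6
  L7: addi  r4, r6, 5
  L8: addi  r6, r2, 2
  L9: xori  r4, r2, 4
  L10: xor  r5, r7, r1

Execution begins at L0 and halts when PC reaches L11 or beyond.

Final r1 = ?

65526

[0] slti  r5, r7, 8  →  {r0:0, r1:2, r2:15, r3:2, r4:12, r5:0, r6:13, r7:8}
[1] xori  r2, r3, 1  →  {r0:0, r1:2, r2:3, r3:2, r4:12, r5:0, r6:13, r7:8}
[2] beq  r3, r1, L11  →  {r0:0, r1:2, r2:3, r3:2, r4:12, r5:0, r6:13, r7:8}  ⟨branch taken⟩
[3] sub  r1, r2, r6  →  {r0:0, r1:65526, r2:3, r3:2, r4:12, r5:0, r6:13, r7:8}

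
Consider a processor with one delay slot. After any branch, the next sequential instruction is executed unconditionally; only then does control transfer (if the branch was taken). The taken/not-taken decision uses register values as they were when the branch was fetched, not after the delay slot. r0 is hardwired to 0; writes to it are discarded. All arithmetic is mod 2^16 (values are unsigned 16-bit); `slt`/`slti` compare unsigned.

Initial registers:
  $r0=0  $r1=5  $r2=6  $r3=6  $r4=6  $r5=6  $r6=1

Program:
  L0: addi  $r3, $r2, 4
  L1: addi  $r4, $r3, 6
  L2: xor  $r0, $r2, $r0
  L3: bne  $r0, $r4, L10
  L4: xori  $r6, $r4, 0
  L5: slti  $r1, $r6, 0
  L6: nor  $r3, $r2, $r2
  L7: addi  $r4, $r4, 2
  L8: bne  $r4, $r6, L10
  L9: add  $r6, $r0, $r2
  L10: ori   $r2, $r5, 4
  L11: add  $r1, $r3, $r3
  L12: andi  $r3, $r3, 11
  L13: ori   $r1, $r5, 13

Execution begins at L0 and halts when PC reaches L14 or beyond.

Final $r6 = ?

16

PC=0  addi  $r3, $r2, 4      | $r0=0 $r1=5 $r2=6 $r3=10 $r4=6 $r5=6 $r6=1
PC=1  addi  $r4, $r3, 6      | $r0=0 $r1=5 $r2=6 $r3=10 $r4=16 $r5=6 $r6=1
PC=2  xor  $r0, $r2, $r0     | $r0=0 $r1=5 $r2=6 $r3=10 $r4=16 $r5=6 $r6=1
PC=3  bne  $r0, $r4, L10     | $r0=0 $r1=5 $r2=6 $r3=10 $r4=16 $r5=6 $r6=1  [TAKEN]
PC=4  xori  $r6, $r4, 0      | $r0=0 $r1=5 $r2=6 $r3=10 $r4=16 $r5=6 $r6=16
PC=10 ori   $r2, $r5, 4      | $r0=0 $r1=5 $r2=6 $r3=10 $r4=16 $r5=6 $r6=16
PC=11 add  $r1, $r3, $r3     | $r0=0 $r1=20 $r2=6 $r3=10 $r4=16 $r5=6 $r6=16
PC=12 andi  $r3, $r3, 11     | $r0=0 $r1=20 $r2=6 $r3=10 $r4=16 $r5=6 $r6=16
PC=13 ori   $r1, $r5, 13     | $r0=0 $r1=15 $r2=6 $r3=10 $r4=16 $r5=6 $r6=16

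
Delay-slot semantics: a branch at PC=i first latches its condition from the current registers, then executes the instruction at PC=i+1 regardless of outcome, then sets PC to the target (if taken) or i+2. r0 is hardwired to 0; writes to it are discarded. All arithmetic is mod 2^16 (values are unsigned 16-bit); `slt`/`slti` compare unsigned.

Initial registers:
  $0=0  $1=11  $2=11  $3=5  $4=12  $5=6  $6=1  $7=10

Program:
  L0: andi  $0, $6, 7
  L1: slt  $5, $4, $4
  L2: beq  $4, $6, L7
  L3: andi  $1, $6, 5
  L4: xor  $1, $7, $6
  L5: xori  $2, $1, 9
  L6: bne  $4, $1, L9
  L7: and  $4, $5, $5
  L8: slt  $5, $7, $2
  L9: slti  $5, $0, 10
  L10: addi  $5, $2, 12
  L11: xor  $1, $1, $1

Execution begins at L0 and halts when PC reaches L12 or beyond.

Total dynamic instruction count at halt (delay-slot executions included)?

11

  step pc=0: andi  $0, $6, 7  regs=(0,11,11,5,12,6,1,10)
  step pc=1: slt  $5, $4, $4  regs=(0,11,11,5,12,0,1,10)
  step pc=2: beq  $4, $6, L7  cond=F  regs=(0,11,11,5,12,0,1,10)
  step pc=3: andi  $1, $6, 5  regs=(0,1,11,5,12,0,1,10)
  step pc=4: xor  $1, $7, $6  regs=(0,11,11,5,12,0,1,10)
  step pc=5: xori  $2, $1, 9  regs=(0,11,2,5,12,0,1,10)
  step pc=6: bne  $4, $1, L9  cond=T  regs=(0,11,2,5,12,0,1,10)
  step pc=7: and  $4, $5, $5  regs=(0,11,2,5,0,0,1,10)
  step pc=9: slti  $5, $0, 10  regs=(0,11,2,5,0,1,1,10)
  step pc=10: addi  $5, $2, 12  regs=(0,11,2,5,0,14,1,10)
  step pc=11: xor  $1, $1, $1  regs=(0,0,2,5,0,14,1,10)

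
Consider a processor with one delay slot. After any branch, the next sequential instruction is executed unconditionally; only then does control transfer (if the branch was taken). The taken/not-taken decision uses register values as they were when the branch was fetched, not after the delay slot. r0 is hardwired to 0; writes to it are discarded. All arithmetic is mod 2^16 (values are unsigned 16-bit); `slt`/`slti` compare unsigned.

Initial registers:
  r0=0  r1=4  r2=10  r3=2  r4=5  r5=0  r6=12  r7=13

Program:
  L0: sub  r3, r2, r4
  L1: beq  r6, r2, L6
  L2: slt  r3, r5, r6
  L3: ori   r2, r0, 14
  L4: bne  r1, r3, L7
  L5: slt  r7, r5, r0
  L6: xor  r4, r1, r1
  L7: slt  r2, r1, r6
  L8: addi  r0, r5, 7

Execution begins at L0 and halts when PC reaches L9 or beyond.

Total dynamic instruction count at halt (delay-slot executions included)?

#0 sub  r3, r2, r4 ; 0/4/10/5/5/0/12/13
#1 beq  r6, r2, L6 ; 0/4/10/5/5/0/12/13 ; →fallthru
#2 slt  r3, r5, r6 ; 0/4/10/1/5/0/12/13
#3 ori   r2, r0, 14 ; 0/4/14/1/5/0/12/13
#4 bne  r1, r3, L7 ; 0/4/14/1/5/0/12/13 ; →target
#5 slt  r7, r5, r0 ; 0/4/14/1/5/0/12/0
#7 slt  r2, r1, r6 ; 0/4/1/1/5/0/12/0
#8 addi  r0, r5, 7 ; 0/4/1/1/5/0/12/0

8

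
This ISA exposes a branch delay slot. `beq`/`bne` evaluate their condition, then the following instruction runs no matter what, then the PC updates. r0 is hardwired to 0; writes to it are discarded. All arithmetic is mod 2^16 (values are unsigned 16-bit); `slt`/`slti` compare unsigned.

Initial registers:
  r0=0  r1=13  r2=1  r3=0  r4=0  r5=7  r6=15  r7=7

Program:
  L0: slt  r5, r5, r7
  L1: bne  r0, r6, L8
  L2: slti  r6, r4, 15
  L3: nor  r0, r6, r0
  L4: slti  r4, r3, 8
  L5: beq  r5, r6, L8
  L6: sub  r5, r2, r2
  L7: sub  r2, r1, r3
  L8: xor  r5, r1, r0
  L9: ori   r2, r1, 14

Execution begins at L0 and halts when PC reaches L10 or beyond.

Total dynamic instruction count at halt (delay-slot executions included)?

PC=0  slt  r5, r5, r7        | r0=0 r1=13 r2=1 r3=0 r4=0 r5=0 r6=15 r7=7
PC=1  bne  r0, r6, L8        | r0=0 r1=13 r2=1 r3=0 r4=0 r5=0 r6=15 r7=7  [TAKEN]
PC=2  slti  r6, r4, 15       | r0=0 r1=13 r2=1 r3=0 r4=0 r5=0 r6=1 r7=7
PC=8  xor  r5, r1, r0        | r0=0 r1=13 r2=1 r3=0 r4=0 r5=13 r6=1 r7=7
PC=9  ori   r2, r1, 14       | r0=0 r1=13 r2=15 r3=0 r4=0 r5=13 r6=1 r7=7

5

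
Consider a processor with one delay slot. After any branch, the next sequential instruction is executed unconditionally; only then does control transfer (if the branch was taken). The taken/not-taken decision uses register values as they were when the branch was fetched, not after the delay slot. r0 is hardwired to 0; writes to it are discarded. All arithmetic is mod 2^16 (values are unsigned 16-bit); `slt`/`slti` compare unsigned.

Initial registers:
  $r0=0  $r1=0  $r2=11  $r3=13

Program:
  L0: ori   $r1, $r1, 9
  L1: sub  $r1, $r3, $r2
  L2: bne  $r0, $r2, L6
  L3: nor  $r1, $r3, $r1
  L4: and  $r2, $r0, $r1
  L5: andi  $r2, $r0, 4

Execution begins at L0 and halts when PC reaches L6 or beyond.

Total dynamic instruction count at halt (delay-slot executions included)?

4

[0] ori   $r1, $r1, 9  →  {$r0:0, $r1:9, $r2:11, $r3:13}
[1] sub  $r1, $r3, $r2  →  {$r0:0, $r1:2, $r2:11, $r3:13}
[2] bne  $r0, $r2, L6  →  {$r0:0, $r1:2, $r2:11, $r3:13}  ⟨branch taken⟩
[3] nor  $r1, $r3, $r1  →  {$r0:0, $r1:65520, $r2:11, $r3:13}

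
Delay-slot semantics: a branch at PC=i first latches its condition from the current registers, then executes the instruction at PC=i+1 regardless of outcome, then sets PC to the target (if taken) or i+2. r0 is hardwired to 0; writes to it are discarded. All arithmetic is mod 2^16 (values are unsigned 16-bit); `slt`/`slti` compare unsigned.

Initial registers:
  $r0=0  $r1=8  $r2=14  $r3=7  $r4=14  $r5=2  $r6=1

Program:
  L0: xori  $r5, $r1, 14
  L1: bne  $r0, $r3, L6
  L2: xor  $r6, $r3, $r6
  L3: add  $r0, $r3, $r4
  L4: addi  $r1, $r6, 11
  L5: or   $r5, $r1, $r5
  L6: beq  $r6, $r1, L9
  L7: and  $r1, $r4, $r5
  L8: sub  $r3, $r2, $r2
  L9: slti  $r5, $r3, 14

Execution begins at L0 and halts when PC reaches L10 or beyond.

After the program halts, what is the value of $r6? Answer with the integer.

6

  step pc=0: xori  $r5, $r1, 14  regs=(0,8,14,7,14,6,1)
  step pc=1: bne  $r0, $r3, L6  cond=T  regs=(0,8,14,7,14,6,1)
  step pc=2: xor  $r6, $r3, $r6  regs=(0,8,14,7,14,6,6)
  step pc=6: beq  $r6, $r1, L9  cond=F  regs=(0,8,14,7,14,6,6)
  step pc=7: and  $r1, $r4, $r5  regs=(0,6,14,7,14,6,6)
  step pc=8: sub  $r3, $r2, $r2  regs=(0,6,14,0,14,6,6)
  step pc=9: slti  $r5, $r3, 14  regs=(0,6,14,0,14,1,6)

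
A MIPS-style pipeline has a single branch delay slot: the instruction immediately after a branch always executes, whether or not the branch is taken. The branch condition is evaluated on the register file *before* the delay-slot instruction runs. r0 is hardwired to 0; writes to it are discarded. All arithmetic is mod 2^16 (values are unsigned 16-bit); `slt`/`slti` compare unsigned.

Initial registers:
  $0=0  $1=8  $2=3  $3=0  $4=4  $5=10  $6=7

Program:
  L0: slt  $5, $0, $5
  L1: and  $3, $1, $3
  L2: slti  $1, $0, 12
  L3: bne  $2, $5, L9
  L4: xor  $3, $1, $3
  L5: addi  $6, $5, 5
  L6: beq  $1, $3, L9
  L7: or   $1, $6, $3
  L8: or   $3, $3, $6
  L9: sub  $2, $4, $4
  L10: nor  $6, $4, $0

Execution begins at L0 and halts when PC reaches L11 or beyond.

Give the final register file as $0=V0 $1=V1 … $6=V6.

#0 slt  $5, $0, $5 ; 0/8/3/0/4/1/7
#1 and  $3, $1, $3 ; 0/8/3/0/4/1/7
#2 slti  $1, $0, 12 ; 0/1/3/0/4/1/7
#3 bne  $2, $5, L9 ; 0/1/3/0/4/1/7 ; →target
#4 xor  $3, $1, $3 ; 0/1/3/1/4/1/7
#9 sub  $2, $4, $4 ; 0/1/0/1/4/1/7
#10 nor  $6, $4, $0 ; 0/1/0/1/4/1/65531

$0=0 $1=1 $2=0 $3=1 $4=4 $5=1 $6=65531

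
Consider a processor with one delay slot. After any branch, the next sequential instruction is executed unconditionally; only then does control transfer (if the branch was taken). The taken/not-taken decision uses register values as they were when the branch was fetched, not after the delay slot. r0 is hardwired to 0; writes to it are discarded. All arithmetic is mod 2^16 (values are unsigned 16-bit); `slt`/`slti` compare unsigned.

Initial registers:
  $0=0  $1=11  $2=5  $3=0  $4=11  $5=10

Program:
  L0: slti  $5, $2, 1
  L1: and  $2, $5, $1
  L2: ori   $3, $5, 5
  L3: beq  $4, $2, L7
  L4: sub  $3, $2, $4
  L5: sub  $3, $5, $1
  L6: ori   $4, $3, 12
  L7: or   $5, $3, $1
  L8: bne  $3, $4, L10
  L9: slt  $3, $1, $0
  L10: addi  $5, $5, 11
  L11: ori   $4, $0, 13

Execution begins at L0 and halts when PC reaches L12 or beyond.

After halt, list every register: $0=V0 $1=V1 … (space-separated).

PC=0  slti  $5, $2, 1        | $0=0 $1=11 $2=5 $3=0 $4=11 $5=0
PC=1  and  $2, $5, $1        | $0=0 $1=11 $2=0 $3=0 $4=11 $5=0
PC=2  ori   $3, $5, 5        | $0=0 $1=11 $2=0 $3=5 $4=11 $5=0
PC=3  beq  $4, $2, L7        | $0=0 $1=11 $2=0 $3=5 $4=11 $5=0  [not taken]
PC=4  sub  $3, $2, $4        | $0=0 $1=11 $2=0 $3=65525 $4=11 $5=0
PC=5  sub  $3, $5, $1        | $0=0 $1=11 $2=0 $3=65525 $4=11 $5=0
PC=6  ori   $4, $3, 12       | $0=0 $1=11 $2=0 $3=65525 $4=65533 $5=0
PC=7  or   $5, $3, $1        | $0=0 $1=11 $2=0 $3=65525 $4=65533 $5=65535
PC=8  bne  $3, $4, L10       | $0=0 $1=11 $2=0 $3=65525 $4=65533 $5=65535  [TAKEN]
PC=9  slt  $3, $1, $0        | $0=0 $1=11 $2=0 $3=0 $4=65533 $5=65535
PC=10 addi  $5, $5, 11       | $0=0 $1=11 $2=0 $3=0 $4=65533 $5=10
PC=11 ori   $4, $0, 13       | $0=0 $1=11 $2=0 $3=0 $4=13 $5=10

$0=0 $1=11 $2=0 $3=0 $4=13 $5=10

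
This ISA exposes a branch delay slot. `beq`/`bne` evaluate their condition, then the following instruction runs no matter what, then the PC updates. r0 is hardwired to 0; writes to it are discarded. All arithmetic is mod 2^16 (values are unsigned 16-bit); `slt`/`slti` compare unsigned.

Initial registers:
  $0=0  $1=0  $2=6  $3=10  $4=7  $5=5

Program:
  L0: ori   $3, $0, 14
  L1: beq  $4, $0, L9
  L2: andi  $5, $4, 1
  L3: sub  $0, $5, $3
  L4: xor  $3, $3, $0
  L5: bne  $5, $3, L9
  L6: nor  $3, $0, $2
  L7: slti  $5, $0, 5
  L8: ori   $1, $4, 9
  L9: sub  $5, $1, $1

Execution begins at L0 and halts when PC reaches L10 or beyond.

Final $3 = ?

65529

  step pc=0: ori   $3, $0, 14  regs=(0,0,6,14,7,5)
  step pc=1: beq  $4, $0, L9  cond=F  regs=(0,0,6,14,7,5)
  step pc=2: andi  $5, $4, 1  regs=(0,0,6,14,7,1)
  step pc=3: sub  $0, $5, $3  regs=(0,0,6,14,7,1)
  step pc=4: xor  $3, $3, $0  regs=(0,0,6,14,7,1)
  step pc=5: bne  $5, $3, L9  cond=T  regs=(0,0,6,14,7,1)
  step pc=6: nor  $3, $0, $2  regs=(0,0,6,65529,7,1)
  step pc=9: sub  $5, $1, $1  regs=(0,0,6,65529,7,0)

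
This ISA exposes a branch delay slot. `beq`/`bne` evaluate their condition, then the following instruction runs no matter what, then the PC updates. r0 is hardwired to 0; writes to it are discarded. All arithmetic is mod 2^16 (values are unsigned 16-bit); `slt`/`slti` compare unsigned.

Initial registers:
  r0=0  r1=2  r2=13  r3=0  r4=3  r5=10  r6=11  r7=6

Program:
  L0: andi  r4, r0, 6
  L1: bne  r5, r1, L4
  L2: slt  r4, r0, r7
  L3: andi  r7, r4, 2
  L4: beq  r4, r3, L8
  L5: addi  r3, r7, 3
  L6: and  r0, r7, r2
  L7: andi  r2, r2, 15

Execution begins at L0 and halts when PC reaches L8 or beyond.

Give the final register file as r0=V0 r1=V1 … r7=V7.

PC=0  andi  r4, r0, 6        | r0=0 r1=2 r2=13 r3=0 r4=0 r5=10 r6=11 r7=6
PC=1  bne  r5, r1, L4        | r0=0 r1=2 r2=13 r3=0 r4=0 r5=10 r6=11 r7=6  [TAKEN]
PC=2  slt  r4, r0, r7        | r0=0 r1=2 r2=13 r3=0 r4=1 r5=10 r6=11 r7=6
PC=4  beq  r4, r3, L8        | r0=0 r1=2 r2=13 r3=0 r4=1 r5=10 r6=11 r7=6  [not taken]
PC=5  addi  r3, r7, 3        | r0=0 r1=2 r2=13 r3=9 r4=1 r5=10 r6=11 r7=6
PC=6  and  r0, r7, r2        | r0=0 r1=2 r2=13 r3=9 r4=1 r5=10 r6=11 r7=6
PC=7  andi  r2, r2, 15       | r0=0 r1=2 r2=13 r3=9 r4=1 r5=10 r6=11 r7=6

r0=0 r1=2 r2=13 r3=9 r4=1 r5=10 r6=11 r7=6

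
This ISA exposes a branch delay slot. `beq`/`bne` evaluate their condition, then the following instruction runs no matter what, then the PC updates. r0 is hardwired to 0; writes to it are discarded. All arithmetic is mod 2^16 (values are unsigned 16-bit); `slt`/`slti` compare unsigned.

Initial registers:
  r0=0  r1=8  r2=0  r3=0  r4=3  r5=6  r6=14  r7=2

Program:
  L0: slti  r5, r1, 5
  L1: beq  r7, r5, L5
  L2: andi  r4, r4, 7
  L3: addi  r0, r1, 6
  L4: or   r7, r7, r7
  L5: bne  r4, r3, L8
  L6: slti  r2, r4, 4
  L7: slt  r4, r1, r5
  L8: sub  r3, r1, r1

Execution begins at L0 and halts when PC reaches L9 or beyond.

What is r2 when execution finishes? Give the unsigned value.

#0 slti  r5, r1, 5 ; 0/8/0/0/3/0/14/2
#1 beq  r7, r5, L5 ; 0/8/0/0/3/0/14/2 ; →fallthru
#2 andi  r4, r4, 7 ; 0/8/0/0/3/0/14/2
#3 addi  r0, r1, 6 ; 0/8/0/0/3/0/14/2
#4 or   r7, r7, r7 ; 0/8/0/0/3/0/14/2
#5 bne  r4, r3, L8 ; 0/8/0/0/3/0/14/2 ; →target
#6 slti  r2, r4, 4 ; 0/8/1/0/3/0/14/2
#8 sub  r3, r1, r1 ; 0/8/1/0/3/0/14/2

1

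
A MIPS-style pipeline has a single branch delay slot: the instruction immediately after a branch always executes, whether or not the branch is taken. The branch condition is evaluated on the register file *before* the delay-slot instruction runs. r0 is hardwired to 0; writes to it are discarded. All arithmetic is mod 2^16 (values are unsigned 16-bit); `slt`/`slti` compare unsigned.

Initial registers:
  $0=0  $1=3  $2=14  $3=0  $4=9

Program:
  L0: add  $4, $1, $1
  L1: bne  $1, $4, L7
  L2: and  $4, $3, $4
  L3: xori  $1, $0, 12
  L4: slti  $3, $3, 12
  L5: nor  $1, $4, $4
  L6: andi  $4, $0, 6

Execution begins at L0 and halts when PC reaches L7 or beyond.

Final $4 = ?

0

PC=0  add  $4, $1, $1        | $0=0 $1=3 $2=14 $3=0 $4=6
PC=1  bne  $1, $4, L7        | $0=0 $1=3 $2=14 $3=0 $4=6  [TAKEN]
PC=2  and  $4, $3, $4        | $0=0 $1=3 $2=14 $3=0 $4=0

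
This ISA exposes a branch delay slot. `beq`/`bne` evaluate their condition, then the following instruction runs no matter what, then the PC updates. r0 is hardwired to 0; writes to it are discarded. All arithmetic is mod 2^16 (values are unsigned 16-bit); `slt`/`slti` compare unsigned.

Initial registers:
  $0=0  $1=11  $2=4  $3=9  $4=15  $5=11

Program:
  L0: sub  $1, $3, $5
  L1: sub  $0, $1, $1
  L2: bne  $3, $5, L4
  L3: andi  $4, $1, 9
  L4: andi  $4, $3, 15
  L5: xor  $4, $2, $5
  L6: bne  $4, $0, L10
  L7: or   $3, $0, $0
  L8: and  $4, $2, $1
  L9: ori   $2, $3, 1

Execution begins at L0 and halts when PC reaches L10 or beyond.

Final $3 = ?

0

PC=0  sub  $1, $3, $5        | $0=0 $1=65534 $2=4 $3=9 $4=15 $5=11
PC=1  sub  $0, $1, $1        | $0=0 $1=65534 $2=4 $3=9 $4=15 $5=11
PC=2  bne  $3, $5, L4        | $0=0 $1=65534 $2=4 $3=9 $4=15 $5=11  [TAKEN]
PC=3  andi  $4, $1, 9        | $0=0 $1=65534 $2=4 $3=9 $4=8 $5=11
PC=4  andi  $4, $3, 15       | $0=0 $1=65534 $2=4 $3=9 $4=9 $5=11
PC=5  xor  $4, $2, $5        | $0=0 $1=65534 $2=4 $3=9 $4=15 $5=11
PC=6  bne  $4, $0, L10       | $0=0 $1=65534 $2=4 $3=9 $4=15 $5=11  [TAKEN]
PC=7  or   $3, $0, $0        | $0=0 $1=65534 $2=4 $3=0 $4=15 $5=11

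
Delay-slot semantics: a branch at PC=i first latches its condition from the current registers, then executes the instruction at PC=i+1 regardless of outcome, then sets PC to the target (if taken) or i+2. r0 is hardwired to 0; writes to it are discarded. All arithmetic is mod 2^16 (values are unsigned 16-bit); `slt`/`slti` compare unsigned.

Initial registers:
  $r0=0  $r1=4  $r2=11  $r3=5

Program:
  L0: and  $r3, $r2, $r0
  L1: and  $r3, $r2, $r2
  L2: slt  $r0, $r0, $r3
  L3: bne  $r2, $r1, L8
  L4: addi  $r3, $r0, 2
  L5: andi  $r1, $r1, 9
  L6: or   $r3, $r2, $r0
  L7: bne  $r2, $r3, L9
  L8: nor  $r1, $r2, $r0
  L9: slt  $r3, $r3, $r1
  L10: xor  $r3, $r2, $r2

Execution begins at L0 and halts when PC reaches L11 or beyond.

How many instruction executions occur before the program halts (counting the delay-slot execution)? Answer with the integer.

#0 and  $r3, $r2, $r0 ; 0/4/11/0
#1 and  $r3, $r2, $r2 ; 0/4/11/11
#2 slt  $r0, $r0, $r3 ; 0/4/11/11
#3 bne  $r2, $r1, L8 ; 0/4/11/11 ; →target
#4 addi  $r3, $r0, 2 ; 0/4/11/2
#8 nor  $r1, $r2, $r0 ; 0/65524/11/2
#9 slt  $r3, $r3, $r1 ; 0/65524/11/1
#10 xor  $r3, $r2, $r2 ; 0/65524/11/0

8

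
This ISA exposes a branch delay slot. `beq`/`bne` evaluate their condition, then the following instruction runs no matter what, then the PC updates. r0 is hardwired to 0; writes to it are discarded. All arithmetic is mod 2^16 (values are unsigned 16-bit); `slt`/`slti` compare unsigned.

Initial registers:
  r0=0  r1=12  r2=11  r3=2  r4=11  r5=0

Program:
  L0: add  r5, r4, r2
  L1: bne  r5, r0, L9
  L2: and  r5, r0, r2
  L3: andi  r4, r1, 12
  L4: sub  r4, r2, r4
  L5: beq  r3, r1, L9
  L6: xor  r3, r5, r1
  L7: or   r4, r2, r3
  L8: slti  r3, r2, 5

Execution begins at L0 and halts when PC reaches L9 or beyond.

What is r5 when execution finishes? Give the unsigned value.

[0] add  r5, r4, r2  →  {r0:0, r1:12, r2:11, r3:2, r4:11, r5:22}
[1] bne  r5, r0, L9  →  {r0:0, r1:12, r2:11, r3:2, r4:11, r5:22}  ⟨branch taken⟩
[2] and  r5, r0, r2  →  {r0:0, r1:12, r2:11, r3:2, r4:11, r5:0}

0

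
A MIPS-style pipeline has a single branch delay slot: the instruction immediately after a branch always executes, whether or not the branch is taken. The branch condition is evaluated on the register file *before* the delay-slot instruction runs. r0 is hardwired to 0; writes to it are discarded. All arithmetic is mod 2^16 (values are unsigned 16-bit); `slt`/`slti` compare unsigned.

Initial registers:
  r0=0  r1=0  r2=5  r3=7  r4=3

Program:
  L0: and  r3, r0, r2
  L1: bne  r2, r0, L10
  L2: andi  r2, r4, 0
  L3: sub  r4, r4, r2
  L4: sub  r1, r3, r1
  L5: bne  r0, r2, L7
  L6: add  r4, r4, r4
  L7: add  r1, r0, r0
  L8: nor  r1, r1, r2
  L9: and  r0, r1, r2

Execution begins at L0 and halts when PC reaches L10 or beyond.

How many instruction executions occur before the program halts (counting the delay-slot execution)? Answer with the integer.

#0 and  r3, r0, r2 ; 0/0/5/0/3
#1 bne  r2, r0, L10 ; 0/0/5/0/3 ; →target
#2 andi  r2, r4, 0 ; 0/0/0/0/3

3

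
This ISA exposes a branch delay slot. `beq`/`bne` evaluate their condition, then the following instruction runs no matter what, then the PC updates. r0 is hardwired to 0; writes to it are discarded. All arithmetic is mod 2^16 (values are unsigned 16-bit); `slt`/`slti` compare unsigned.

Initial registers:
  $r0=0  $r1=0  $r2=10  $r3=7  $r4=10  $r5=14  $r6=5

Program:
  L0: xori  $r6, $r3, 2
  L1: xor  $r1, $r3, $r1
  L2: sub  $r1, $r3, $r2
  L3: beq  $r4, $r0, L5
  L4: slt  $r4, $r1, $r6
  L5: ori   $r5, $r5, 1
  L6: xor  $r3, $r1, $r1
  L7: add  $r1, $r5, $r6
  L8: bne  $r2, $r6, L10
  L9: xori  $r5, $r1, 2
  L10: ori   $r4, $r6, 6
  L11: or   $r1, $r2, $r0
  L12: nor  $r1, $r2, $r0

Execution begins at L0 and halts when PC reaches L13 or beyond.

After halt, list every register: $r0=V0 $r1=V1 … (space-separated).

$r0=0 $r1=65525 $r2=10 $r3=0 $r4=7 $r5=22 $r6=5

  step pc=0: xori  $r6, $r3, 2  regs=(0,0,10,7,10,14,5)
  step pc=1: xor  $r1, $r3, $r1  regs=(0,7,10,7,10,14,5)
  step pc=2: sub  $r1, $r3, $r2  regs=(0,65533,10,7,10,14,5)
  step pc=3: beq  $r4, $r0, L5  cond=F  regs=(0,65533,10,7,10,14,5)
  step pc=4: slt  $r4, $r1, $r6  regs=(0,65533,10,7,0,14,5)
  step pc=5: ori   $r5, $r5, 1  regs=(0,65533,10,7,0,15,5)
  step pc=6: xor  $r3, $r1, $r1  regs=(0,65533,10,0,0,15,5)
  step pc=7: add  $r1, $r5, $r6  regs=(0,20,10,0,0,15,5)
  step pc=8: bne  $r2, $r6, L10  cond=T  regs=(0,20,10,0,0,15,5)
  step pc=9: xori  $r5, $r1, 2  regs=(0,20,10,0,0,22,5)
  step pc=10: ori   $r4, $r6, 6  regs=(0,20,10,0,7,22,5)
  step pc=11: or   $r1, $r2, $r0  regs=(0,10,10,0,7,22,5)
  step pc=12: nor  $r1, $r2, $r0  regs=(0,65525,10,0,7,22,5)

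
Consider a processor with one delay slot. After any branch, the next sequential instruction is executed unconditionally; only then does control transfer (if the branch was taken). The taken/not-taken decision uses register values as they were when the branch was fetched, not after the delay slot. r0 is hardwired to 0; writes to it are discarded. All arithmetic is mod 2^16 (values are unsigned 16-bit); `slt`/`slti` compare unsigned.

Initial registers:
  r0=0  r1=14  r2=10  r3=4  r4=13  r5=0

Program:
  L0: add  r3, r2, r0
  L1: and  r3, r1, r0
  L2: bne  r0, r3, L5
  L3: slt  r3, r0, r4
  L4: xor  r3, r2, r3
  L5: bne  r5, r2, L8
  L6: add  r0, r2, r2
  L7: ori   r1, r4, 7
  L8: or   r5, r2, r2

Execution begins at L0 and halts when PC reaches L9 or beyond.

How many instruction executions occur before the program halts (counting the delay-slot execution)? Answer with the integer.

8

[0] add  r3, r2, r0  →  {r0:0, r1:14, r2:10, r3:10, r4:13, r5:0}
[1] and  r3, r1, r0  →  {r0:0, r1:14, r2:10, r3:0, r4:13, r5:0}
[2] bne  r0, r3, L5  →  {r0:0, r1:14, r2:10, r3:0, r4:13, r5:0}  ⟨branch fallthrough⟩
[3] slt  r3, r0, r4  →  {r0:0, r1:14, r2:10, r3:1, r4:13, r5:0}
[4] xor  r3, r2, r3  →  {r0:0, r1:14, r2:10, r3:11, r4:13, r5:0}
[5] bne  r5, r2, L8  →  {r0:0, r1:14, r2:10, r3:11, r4:13, r5:0}  ⟨branch taken⟩
[6] add  r0, r2, r2  →  {r0:0, r1:14, r2:10, r3:11, r4:13, r5:0}
[8] or   r5, r2, r2  →  {r0:0, r1:14, r2:10, r3:11, r4:13, r5:10}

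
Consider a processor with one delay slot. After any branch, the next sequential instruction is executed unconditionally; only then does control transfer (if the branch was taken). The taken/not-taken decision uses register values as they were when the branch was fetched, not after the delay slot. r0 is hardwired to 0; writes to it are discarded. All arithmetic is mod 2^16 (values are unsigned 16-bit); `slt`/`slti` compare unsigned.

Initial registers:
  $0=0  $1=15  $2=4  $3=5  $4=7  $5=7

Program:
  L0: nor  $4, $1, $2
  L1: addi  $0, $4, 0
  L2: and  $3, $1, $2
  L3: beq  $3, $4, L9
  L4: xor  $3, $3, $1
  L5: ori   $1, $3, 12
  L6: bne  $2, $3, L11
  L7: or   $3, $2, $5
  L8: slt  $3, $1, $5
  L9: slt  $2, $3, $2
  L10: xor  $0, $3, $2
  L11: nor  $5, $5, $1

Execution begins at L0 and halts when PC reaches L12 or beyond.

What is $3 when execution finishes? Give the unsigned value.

7

  step pc=0: nor  $4, $1, $2  regs=(0,15,4,5,65520,7)
  step pc=1: addi  $0, $4, 0  regs=(0,15,4,5,65520,7)
  step pc=2: and  $3, $1, $2  regs=(0,15,4,4,65520,7)
  step pc=3: beq  $3, $4, L9  cond=F  regs=(0,15,4,4,65520,7)
  step pc=4: xor  $3, $3, $1  regs=(0,15,4,11,65520,7)
  step pc=5: ori   $1, $3, 12  regs=(0,15,4,11,65520,7)
  step pc=6: bne  $2, $3, L11  cond=T  regs=(0,15,4,11,65520,7)
  step pc=7: or   $3, $2, $5  regs=(0,15,4,7,65520,7)
  step pc=11: nor  $5, $5, $1  regs=(0,15,4,7,65520,65520)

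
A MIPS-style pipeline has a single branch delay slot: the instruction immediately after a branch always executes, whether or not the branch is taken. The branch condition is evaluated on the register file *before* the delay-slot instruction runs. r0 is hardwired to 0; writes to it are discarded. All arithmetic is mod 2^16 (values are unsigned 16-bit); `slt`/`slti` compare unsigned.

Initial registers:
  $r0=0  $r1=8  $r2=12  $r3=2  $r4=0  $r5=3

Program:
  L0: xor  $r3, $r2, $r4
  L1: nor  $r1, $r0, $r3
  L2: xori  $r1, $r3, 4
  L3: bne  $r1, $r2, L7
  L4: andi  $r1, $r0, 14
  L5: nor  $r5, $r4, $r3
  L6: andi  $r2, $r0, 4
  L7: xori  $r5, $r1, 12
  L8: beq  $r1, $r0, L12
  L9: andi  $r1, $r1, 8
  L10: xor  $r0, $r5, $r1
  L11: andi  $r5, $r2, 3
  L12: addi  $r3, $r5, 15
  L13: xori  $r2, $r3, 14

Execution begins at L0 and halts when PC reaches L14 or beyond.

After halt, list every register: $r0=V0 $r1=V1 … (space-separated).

$r0=0 $r1=0 $r2=21 $r3=27 $r4=0 $r5=12

  step pc=0: xor  $r3, $r2, $r4  regs=(0,8,12,12,0,3)
  step pc=1: nor  $r1, $r0, $r3  regs=(0,65523,12,12,0,3)
  step pc=2: xori  $r1, $r3, 4  regs=(0,8,12,12,0,3)
  step pc=3: bne  $r1, $r2, L7  cond=T  regs=(0,8,12,12,0,3)
  step pc=4: andi  $r1, $r0, 14  regs=(0,0,12,12,0,3)
  step pc=7: xori  $r5, $r1, 12  regs=(0,0,12,12,0,12)
  step pc=8: beq  $r1, $r0, L12  cond=T  regs=(0,0,12,12,0,12)
  step pc=9: andi  $r1, $r1, 8  regs=(0,0,12,12,0,12)
  step pc=12: addi  $r3, $r5, 15  regs=(0,0,12,27,0,12)
  step pc=13: xori  $r2, $r3, 14  regs=(0,0,21,27,0,12)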